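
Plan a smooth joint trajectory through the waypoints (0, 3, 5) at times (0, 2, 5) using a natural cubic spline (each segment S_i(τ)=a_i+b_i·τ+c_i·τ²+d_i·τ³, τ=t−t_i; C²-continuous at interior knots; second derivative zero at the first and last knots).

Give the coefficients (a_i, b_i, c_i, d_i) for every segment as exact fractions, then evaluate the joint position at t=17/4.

  seg 0: a=0 b=5/3 c=0 d=-1/24
  seg 1: a=3 b=7/6 c=-1/4 d=1/36
S(17/4) = 1197/256

Δ: Δ0=3/2, Δ1=2/3
row 1: diag=10, rhs=-5; c'=3/10, d'=-1/2
back: M1=-1/2
M: M0=0, M1=-1/2, M2=0
seg 0: a=0, c=M0/2=0, d=(M1−M0)/(6·2)=-1/24, b=Δ0−h0·(2M0+M1)/6=5/3
seg 1: a=3, c=M1/2=-1/4, d=(M2−M1)/(6·3)=1/36, b=Δ1−h1·(2M1+M2)/6=7/6
t_q=17/4 → seg 1, τ=9/4; S=3+7/6·τ+-1/4·τ²+1/36·τ³=1197/256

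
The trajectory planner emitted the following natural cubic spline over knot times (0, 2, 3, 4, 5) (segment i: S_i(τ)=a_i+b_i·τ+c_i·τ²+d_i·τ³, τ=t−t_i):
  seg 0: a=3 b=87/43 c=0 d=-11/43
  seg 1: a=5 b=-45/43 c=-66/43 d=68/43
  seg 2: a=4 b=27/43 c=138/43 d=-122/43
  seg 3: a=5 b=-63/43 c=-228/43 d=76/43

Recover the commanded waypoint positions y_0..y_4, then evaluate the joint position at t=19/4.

y_0=3 y_1=5 y_2=4 y_3=5 y_4=0
S(19/4) = 1145/688

y_0 = S_0(0) = a_0 = 3
y_1 = S_1(0) = a_1 = 5
y_2 = S_2(0) = a_2 = 4
y_3 = S_3(0) = a_3 = 5
y_4 = S_3(1) = 0
t_q=19/4 is in segment 3 (τ=3/4); S_3(τ)=1145/688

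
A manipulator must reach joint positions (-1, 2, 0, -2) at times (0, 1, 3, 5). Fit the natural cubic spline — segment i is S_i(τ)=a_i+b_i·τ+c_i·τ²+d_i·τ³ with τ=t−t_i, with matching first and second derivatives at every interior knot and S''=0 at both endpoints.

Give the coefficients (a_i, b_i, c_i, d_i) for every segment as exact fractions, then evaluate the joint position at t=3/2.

  seg 0: a=-1 b=41/11 c=0 d=-8/11
  seg 1: a=2 b=17/11 c=-24/11 d=5/11
  seg 2: a=0 b=-19/11 c=6/11 d=-1/11
S(3/2) = 201/88

Δ: Δ0=3, Δ1=-1, Δ2=-1
row 1: diag=6, rhs=-24; c'=1/3, d'=-4
row 2: denom=8−2·1/3=22/3; d'=(0−2·-4)/(22/3)=12/11
back: M2=12/11
back: M1=-4−1/3·12/11=-48/11
M: M0=0, M1=-48/11, M2=12/11, M3=0
seg 0: a=-1, c=M0/2=0, d=(M1−M0)/(6·1)=-8/11, b=Δ0−h0·(2M0+M1)/6=41/11
seg 1: a=2, c=M1/2=-24/11, d=(M2−M1)/(6·2)=5/11, b=Δ1−h1·(2M1+M2)/6=17/11
seg 2: a=0, c=M2/2=6/11, d=(M3−M2)/(6·2)=-1/11, b=Δ2−h2·(2M2+M3)/6=-19/11
t_q=3/2 → seg 1, τ=1/2; S=2+17/11·τ+-24/11·τ²+5/11·τ³=201/88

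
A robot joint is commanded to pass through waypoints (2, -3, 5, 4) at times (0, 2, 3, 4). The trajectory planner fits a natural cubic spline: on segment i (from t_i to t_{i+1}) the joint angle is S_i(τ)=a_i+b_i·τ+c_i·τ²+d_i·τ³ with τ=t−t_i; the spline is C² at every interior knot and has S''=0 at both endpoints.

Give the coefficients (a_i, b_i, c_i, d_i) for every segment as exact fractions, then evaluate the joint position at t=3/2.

  seg 0: a=2 b=-319/46 c=0 d=51/46
  seg 1: a=-3 b=293/46 c=153/23 d=-231/46
  seg 2: a=5 b=106/23 c=-387/46 d=129/46
S(3/2) = -1715/368

Δ: Δ0=-5/2, Δ1=8, Δ2=-1
row 1: diag=6, rhs=63; c'=1/6, d'=21/2
row 2: denom=4−1·1/6=23/6; d'=(-54−1·21/2)/(23/6)=-387/23
back: M2=-387/23
back: M1=21/2−1/6·-387/23=306/23
M: M0=0, M1=306/23, M2=-387/23, M3=0
seg 0: a=2, c=M0/2=0, d=(M1−M0)/(6·2)=51/46, b=Δ0−h0·(2M0+M1)/6=-319/46
seg 1: a=-3, c=M1/2=153/23, d=(M2−M1)/(6·1)=-231/46, b=Δ1−h1·(2M1+M2)/6=293/46
seg 2: a=5, c=M2/2=-387/46, d=(M3−M2)/(6·1)=129/46, b=Δ2−h2·(2M2+M3)/6=106/23
t_q=3/2 → seg 0, τ=3/2; S=2+-319/46·τ+0·τ²+51/46·τ³=-1715/368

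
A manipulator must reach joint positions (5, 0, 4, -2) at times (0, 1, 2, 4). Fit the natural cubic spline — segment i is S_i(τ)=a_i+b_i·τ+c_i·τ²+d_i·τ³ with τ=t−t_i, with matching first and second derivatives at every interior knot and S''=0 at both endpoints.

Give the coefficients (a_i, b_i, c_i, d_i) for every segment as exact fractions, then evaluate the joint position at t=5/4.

Δ: Δ0=-5, Δ1=4, Δ2=-3
row 1: diag=4, rhs=54; c'=1/4, d'=27/2
row 2: denom=6−1·1/4=23/4; d'=(-42−1·27/2)/(23/4)=-222/23
back: M2=-222/23
back: M1=27/2−1/4·-222/23=366/23
M: M0=0, M1=366/23, M2=-222/23, M3=0
seg 0: a=5, c=M0/2=0, d=(M1−M0)/(6·1)=61/23, b=Δ0−h0·(2M0+M1)/6=-176/23
seg 1: a=0, c=M1/2=183/23, d=(M2−M1)/(6·1)=-98/23, b=Δ1−h1·(2M1+M2)/6=7/23
seg 2: a=4, c=M2/2=-111/23, d=(M3−M2)/(6·2)=37/46, b=Δ2−h2·(2M2+M3)/6=79/23
t_q=5/4 → seg 1, τ=1/4; S=0+7/23·τ+183/23·τ²+-98/23·τ³=373/736

  seg 0: a=5 b=-176/23 c=0 d=61/23
  seg 1: a=0 b=7/23 c=183/23 d=-98/23
  seg 2: a=4 b=79/23 c=-111/23 d=37/46
S(5/4) = 373/736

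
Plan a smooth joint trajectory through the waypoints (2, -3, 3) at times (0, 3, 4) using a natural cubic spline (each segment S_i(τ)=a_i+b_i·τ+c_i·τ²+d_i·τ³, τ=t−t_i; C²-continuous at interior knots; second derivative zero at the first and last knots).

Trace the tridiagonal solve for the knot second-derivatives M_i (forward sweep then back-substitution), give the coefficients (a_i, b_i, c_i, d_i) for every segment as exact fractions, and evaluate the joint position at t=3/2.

Δ: Δ0=-5/3, Δ1=6
row 1: diag=8, rhs=46; c'=1/8, d'=23/4
back: M1=23/4
M: M0=0, M1=23/4, M2=0
seg 0: a=2, c=M0/2=0, d=(M1−M0)/(6·3)=23/72, b=Δ0−h0·(2M0+M1)/6=-109/24
seg 1: a=-3, c=M1/2=23/8, d=(M2−M1)/(6·1)=-23/24, b=Δ1−h1·(2M1+M2)/6=49/12
t_q=3/2 → seg 0, τ=3/2; S=2+-109/24·τ+0·τ²+23/72·τ³=-239/64

  seg 0: a=2 b=-109/24 c=0 d=23/72
  seg 1: a=-3 b=49/12 c=23/8 d=-23/24
S(3/2) = -239/64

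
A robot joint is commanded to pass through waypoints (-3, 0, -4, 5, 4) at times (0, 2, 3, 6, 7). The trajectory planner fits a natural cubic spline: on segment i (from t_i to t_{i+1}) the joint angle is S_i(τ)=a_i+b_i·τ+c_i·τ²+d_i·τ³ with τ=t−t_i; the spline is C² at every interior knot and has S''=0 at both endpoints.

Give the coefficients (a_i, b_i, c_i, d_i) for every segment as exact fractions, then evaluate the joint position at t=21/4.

Δ: Δ0=3/2, Δ1=-4, Δ2=3, Δ3=-1
row 1: diag=6, rhs=-33; c'=1/6, d'=-11/2
row 2: denom=8−1·1/6=47/6; d'=(42−1·-11/2)/(47/6)=285/47
row 3: denom=8−3·18/47=322/47; d'=(-24−3·285/47)/(322/47)=-1983/322
back: M3=-1983/322
back: M2=285/47−18/47·-1983/322=1356/161
back: M1=-11/2−1/6·1356/161=-2223/322
M: M0=0, M1=-2223/322, M2=1356/161, M3=-1983/322, M4=0
seg 0: a=-3, c=M0/2=0, d=(M1−M0)/(6·2)=-741/1288, b=Δ0−h0·(2M0+M1)/6=612/161
seg 1: a=0, c=M1/2=-2223/644, d=(M2−M1)/(6·1)=235/92, b=Δ1−h1·(2M1+M2)/6=-999/322
seg 2: a=-4, c=M2/2=678/161, d=(M3−M2)/(6·3)=-1565/1932, b=Δ2−h2·(2M2+M3)/6=-1509/644
seg 3: a=5, c=M3/2=-1983/644, d=(M4−M3)/(6·1)=661/644, b=Δ3−h3·(2M3+M4)/6=339/322
t_q=21/4 → seg 2, τ=9/4; S=-4+-1509/644·τ+678/161·τ²+-1565/1932·τ³=116233/41216

  seg 0: a=-3 b=612/161 c=0 d=-741/1288
  seg 1: a=0 b=-999/322 c=-2223/644 d=235/92
  seg 2: a=-4 b=-1509/644 c=678/161 d=-1565/1932
  seg 3: a=5 b=339/322 c=-1983/644 d=661/644
S(21/4) = 116233/41216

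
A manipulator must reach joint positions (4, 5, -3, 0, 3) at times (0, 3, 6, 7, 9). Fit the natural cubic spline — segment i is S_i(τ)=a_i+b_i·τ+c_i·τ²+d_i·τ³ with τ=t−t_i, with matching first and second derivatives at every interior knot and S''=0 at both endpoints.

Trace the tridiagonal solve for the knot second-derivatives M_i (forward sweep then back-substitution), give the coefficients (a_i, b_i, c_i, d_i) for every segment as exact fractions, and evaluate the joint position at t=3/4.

Δ: Δ0=1/3, Δ1=-8/3, Δ2=3, Δ3=3/2
row 1: diag=12, rhs=-18; c'=1/4, d'=-3/2
row 2: denom=8−3·1/4=29/4; d'=(34−3·-3/2)/(29/4)=154/29
row 3: denom=6−1·4/29=170/29; d'=(-9−1·154/29)/(170/29)=-83/34
back: M3=-83/34
back: M2=154/29−4/29·-83/34=96/17
back: M1=-3/2−1/4·96/17=-99/34
M: M0=0, M1=-99/34, M2=96/17, M3=-83/34, M4=0
seg 0: a=4, c=M0/2=0, d=(M1−M0)/(6·3)=-11/68, b=Δ0−h0·(2M0+M1)/6=365/204
seg 1: a=5, c=M1/2=-99/68, d=(M2−M1)/(6·3)=97/204, b=Δ1−h1·(2M1+M2)/6=-263/102
seg 2: a=-3, c=M2/2=48/17, d=(M3−M2)/(6·1)=-275/204, b=Δ2−h2·(2M2+M3)/6=311/204
seg 3: a=0, c=M3/2=-83/68, d=(M4−M3)/(6·2)=83/408, b=Δ3−h3·(2M3+M4)/6=319/102
t_q=3/4 → seg 0, τ=3/4; S=4+365/204·τ+0·τ²+-11/68·τ³=22951/4352

  seg 0: a=4 b=365/204 c=0 d=-11/68
  seg 1: a=5 b=-263/102 c=-99/68 d=97/204
  seg 2: a=-3 b=311/204 c=48/17 d=-275/204
  seg 3: a=0 b=319/102 c=-83/68 d=83/408
S(3/4) = 22951/4352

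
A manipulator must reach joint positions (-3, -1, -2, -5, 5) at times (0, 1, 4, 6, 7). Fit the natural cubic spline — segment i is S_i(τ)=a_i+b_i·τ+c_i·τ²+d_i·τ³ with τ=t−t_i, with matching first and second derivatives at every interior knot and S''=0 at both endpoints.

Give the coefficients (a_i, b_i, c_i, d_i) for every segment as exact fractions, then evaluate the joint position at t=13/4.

Δ: Δ0=2, Δ1=-1/3, Δ2=-3/2, Δ3=10
row 1: diag=8, rhs=-14; c'=3/8, d'=-7/4
row 2: denom=10−3·3/8=71/8; d'=(-7−3·-7/4)/(71/8)=-14/71
row 3: denom=6−2·16/71=394/71; d'=(69−2·-14/71)/(394/71)=4927/394
back: M3=4927/394
back: M2=-14/71−16/71·4927/394=-594/197
back: M1=-7/4−3/8·-594/197=-122/197
M: M0=0, M1=-122/197, M2=-594/197, M3=4927/394, M4=0
seg 0: a=-3, c=M0/2=0, d=(M1−M0)/(6·1)=-61/591, b=Δ0−h0·(2M0+M1)/6=1243/591
seg 1: a=-1, c=M1/2=-61/197, d=(M2−M1)/(6·3)=-236/1773, b=Δ1−h1·(2M1+M2)/6=1060/591
seg 2: a=-2, c=M2/2=-297/197, d=(M3−M2)/(6·2)=6115/4728, b=Δ2−h2·(2M2+M3)/6=-2162/591
seg 3: a=-5, c=M3/2=4927/788, d=(M4−M3)/(6·1)=-4927/2364, b=Δ3−h3·(2M3+M4)/6=6893/1182
t_q=13/4 → seg 1, τ=9/4; S=-1+1060/591·τ+-61/197·τ²+-236/1773·τ³=-19/394

  seg 0: a=-3 b=1243/591 c=0 d=-61/591
  seg 1: a=-1 b=1060/591 c=-61/197 d=-236/1773
  seg 2: a=-2 b=-2162/591 c=-297/197 d=6115/4728
  seg 3: a=-5 b=6893/1182 c=4927/788 d=-4927/2364
S(13/4) = -19/394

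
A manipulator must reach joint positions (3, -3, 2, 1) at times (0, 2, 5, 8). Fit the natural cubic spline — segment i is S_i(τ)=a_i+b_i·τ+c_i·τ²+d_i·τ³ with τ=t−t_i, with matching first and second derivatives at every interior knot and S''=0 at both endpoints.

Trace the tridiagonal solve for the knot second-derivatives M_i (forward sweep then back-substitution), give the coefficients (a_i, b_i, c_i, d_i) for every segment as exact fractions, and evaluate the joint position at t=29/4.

Δ: Δ0=-3, Δ1=5/3, Δ2=-1/3
row 1: diag=10, rhs=28; c'=3/10, d'=14/5
row 2: denom=12−3·3/10=111/10; d'=(-12−3·14/5)/(111/10)=-68/37
back: M2=-68/37
back: M1=14/5−3/10·-68/37=124/37
M: M0=0, M1=124/37, M2=-68/37, M3=0
seg 0: a=3, c=M0/2=0, d=(M1−M0)/(6·2)=31/111, b=Δ0−h0·(2M0+M1)/6=-457/111
seg 1: a=-3, c=M1/2=62/37, d=(M2−M1)/(6·3)=-32/111, b=Δ1−h1·(2M1+M2)/6=-85/111
seg 2: a=2, c=M2/2=-34/37, d=(M3−M2)/(6·3)=34/333, b=Δ2−h2·(2M2+M3)/6=167/111
t_q=29/4 → seg 2, τ=9/4; S=2+167/111·τ+-34/37·τ²+34/333·τ³=2245/1184

  seg 0: a=3 b=-457/111 c=0 d=31/111
  seg 1: a=-3 b=-85/111 c=62/37 d=-32/111
  seg 2: a=2 b=167/111 c=-34/37 d=34/333
S(29/4) = 2245/1184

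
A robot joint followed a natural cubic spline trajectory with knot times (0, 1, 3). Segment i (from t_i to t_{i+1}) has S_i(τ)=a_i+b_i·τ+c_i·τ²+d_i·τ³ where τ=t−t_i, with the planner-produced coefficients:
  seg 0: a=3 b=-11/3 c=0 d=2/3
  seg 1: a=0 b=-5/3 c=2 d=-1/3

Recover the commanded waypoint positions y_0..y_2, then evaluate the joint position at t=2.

y_0=3 y_1=0 y_2=2
S(2) = 0

y_0 = S_0(0) = a_0 = 3
y_1 = S_1(0) = a_1 = 0
y_2 = S_1(2) = 2
t_q=2 is in segment 1 (τ=1); S_1(τ)=0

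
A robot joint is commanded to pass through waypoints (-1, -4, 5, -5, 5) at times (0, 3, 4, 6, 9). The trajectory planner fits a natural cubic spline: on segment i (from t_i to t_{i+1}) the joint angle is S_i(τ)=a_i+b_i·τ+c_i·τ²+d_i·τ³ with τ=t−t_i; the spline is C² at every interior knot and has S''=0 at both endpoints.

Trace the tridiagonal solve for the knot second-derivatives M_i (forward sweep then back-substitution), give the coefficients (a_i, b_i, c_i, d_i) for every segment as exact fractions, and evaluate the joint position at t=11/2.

Δ: Δ0=-1, Δ1=9, Δ2=-5, Δ3=10/3
row 1: diag=8, rhs=60; c'=1/8, d'=15/2
row 2: denom=6−1·1/8=47/8; d'=(-84−1·15/2)/(47/8)=-732/47
row 3: denom=10−2·16/47=438/47; d'=(50−2·-732/47)/(438/47)=1907/219
back: M3=1907/219
back: M2=-732/47−16/47·1907/219=-4060/219
back: M1=15/2−1/8·-4060/219=2150/219
M: M0=0, M1=2150/219, M2=-4060/219, M3=1907/219, M4=0
seg 0: a=-1, c=M0/2=0, d=(M1−M0)/(6·3)=1075/1971, b=Δ0−h0·(2M0+M1)/6=-1294/219
seg 1: a=-4, c=M1/2=1075/219, d=(M2−M1)/(6·1)=-345/73, b=Δ1−h1·(2M1+M2)/6=1931/219
seg 2: a=5, c=M2/2=-2030/219, d=(M3−M2)/(6·2)=663/292, b=Δ2−h2·(2M2+M3)/6=976/219
seg 3: a=-5, c=M3/2=1907/438, d=(M4−M3)/(6·3)=-1907/3942, b=Δ3−h3·(2M3+M4)/6=-1177/219
t_q=11/2 → seg 2, τ=3/2; S=5+976/219·τ+-2030/219·τ²+663/292·τ³=-3523/2336

  seg 0: a=-1 b=-1294/219 c=0 d=1075/1971
  seg 1: a=-4 b=1931/219 c=1075/219 d=-345/73
  seg 2: a=5 b=976/219 c=-2030/219 d=663/292
  seg 3: a=-5 b=-1177/219 c=1907/438 d=-1907/3942
S(11/2) = -3523/2336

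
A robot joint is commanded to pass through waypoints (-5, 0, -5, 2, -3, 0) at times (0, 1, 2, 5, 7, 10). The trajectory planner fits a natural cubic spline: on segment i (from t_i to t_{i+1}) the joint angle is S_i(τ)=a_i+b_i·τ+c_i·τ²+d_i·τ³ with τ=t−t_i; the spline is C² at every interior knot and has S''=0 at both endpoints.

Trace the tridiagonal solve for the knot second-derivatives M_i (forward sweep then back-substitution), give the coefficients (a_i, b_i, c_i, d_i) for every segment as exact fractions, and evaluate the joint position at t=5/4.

  seg 0: a=-5 b=3455/436 c=0 d=-1275/436
  seg 1: a=0 b=-185/218 c=-3825/436 d=2015/436
  seg 2: a=-5 b=-1975/436 c=555/109 d=-11003/11772
  seg 3: a=2 b=171/218 c=-4343/1308 d=2195/2616
  seg 4: a=-3 b=-794/327 c=1121/654 d=-1121/5886
S(5/4) = -19205/27904

Δ: Δ0=5, Δ1=-5, Δ2=7/3, Δ3=-5/2, Δ4=1
row 1: diag=4, rhs=-60; c'=1/4, d'=-15
row 2: denom=8−1·1/4=31/4; d'=(44−1·-15)/(31/4)=236/31
row 3: denom=10−3·12/31=274/31; d'=(-29−3·236/31)/(274/31)=-1607/274
row 4: denom=10−2·31/137=1308/137; d'=(21−2·-1607/274)/(1308/137)=1121/327
back: M4=1121/327
back: M3=-1607/274−31/137·1121/327=-4343/654
back: M2=236/31−12/31·-4343/654=1110/109
back: M1=-15−1/4·1110/109=-3825/218
M: M0=0, M1=-3825/218, M2=1110/109, M3=-4343/654, M4=1121/327, M5=0
seg 0: a=-5, c=M0/2=0, d=(M1−M0)/(6·1)=-1275/436, b=Δ0−h0·(2M0+M1)/6=3455/436
seg 1: a=0, c=M1/2=-3825/436, d=(M2−M1)/(6·1)=2015/436, b=Δ1−h1·(2M1+M2)/6=-185/218
seg 2: a=-5, c=M2/2=555/109, d=(M3−M2)/(6·3)=-11003/11772, b=Δ2−h2·(2M2+M3)/6=-1975/436
seg 3: a=2, c=M3/2=-4343/1308, d=(M4−M3)/(6·2)=2195/2616, b=Δ3−h3·(2M3+M4)/6=171/218
seg 4: a=-3, c=M4/2=1121/654, d=(M5−M4)/(6·3)=-1121/5886, b=Δ4−h4·(2M4+M5)/6=-794/327
t_q=5/4 → seg 1, τ=1/4; S=0+-185/218·τ+-3825/436·τ²+2015/436·τ³=-19205/27904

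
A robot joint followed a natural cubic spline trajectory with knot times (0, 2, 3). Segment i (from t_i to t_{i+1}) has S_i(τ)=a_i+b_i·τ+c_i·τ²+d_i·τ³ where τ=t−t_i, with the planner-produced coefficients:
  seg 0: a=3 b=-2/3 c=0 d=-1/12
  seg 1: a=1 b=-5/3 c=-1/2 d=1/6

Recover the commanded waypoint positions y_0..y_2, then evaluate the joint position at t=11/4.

y_0=3 y_1=1 y_2=-1
S(11/4) = -59/128

y_0 = S_0(0) = a_0 = 3
y_1 = S_1(0) = a_1 = 1
y_2 = S_1(1) = -1
t_q=11/4 is in segment 1 (τ=3/4); S_1(τ)=-59/128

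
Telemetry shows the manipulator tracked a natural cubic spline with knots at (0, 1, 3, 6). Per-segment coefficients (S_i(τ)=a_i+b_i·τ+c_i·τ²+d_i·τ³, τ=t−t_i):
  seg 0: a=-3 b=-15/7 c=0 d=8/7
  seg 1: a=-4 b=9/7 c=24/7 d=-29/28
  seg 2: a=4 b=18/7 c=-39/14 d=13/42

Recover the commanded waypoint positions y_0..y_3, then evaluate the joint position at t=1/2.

y_0 = S_0(0) = a_0 = -3
y_1 = S_1(0) = a_1 = -4
y_2 = S_2(0) = a_2 = 4
y_3 = S_2(3) = -5
t_q=1/2 is in segment 0 (τ=1/2); S_0(τ)=-55/14

y_0=-3 y_1=-4 y_2=4 y_3=-5
S(1/2) = -55/14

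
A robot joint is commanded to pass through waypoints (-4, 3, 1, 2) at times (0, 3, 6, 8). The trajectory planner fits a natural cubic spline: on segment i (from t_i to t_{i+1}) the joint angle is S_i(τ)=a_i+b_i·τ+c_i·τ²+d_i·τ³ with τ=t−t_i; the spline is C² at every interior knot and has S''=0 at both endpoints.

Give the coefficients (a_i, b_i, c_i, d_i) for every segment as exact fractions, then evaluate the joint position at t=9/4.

  seg 0: a=-4 b=719/222 c=0 d=-67/666
  seg 1: a=3 b=58/111 c=-67/74 d=113/666
  seg 2: a=1 b=-73/222 c=23/37 d=-23/222
S(9/4) = 10141/4736

Δ: Δ0=7/3, Δ1=-2/3, Δ2=1/2
row 1: diag=12, rhs=-18; c'=1/4, d'=-3/2
row 2: denom=10−3·1/4=37/4; d'=(7−3·-3/2)/(37/4)=46/37
back: M2=46/37
back: M1=-3/2−1/4·46/37=-67/37
M: M0=0, M1=-67/37, M2=46/37, M3=0
seg 0: a=-4, c=M0/2=0, d=(M1−M0)/(6·3)=-67/666, b=Δ0−h0·(2M0+M1)/6=719/222
seg 1: a=3, c=M1/2=-67/74, d=(M2−M1)/(6·3)=113/666, b=Δ1−h1·(2M1+M2)/6=58/111
seg 2: a=1, c=M2/2=23/37, d=(M3−M2)/(6·2)=-23/222, b=Δ2−h2·(2M2+M3)/6=-73/222
t_q=9/4 → seg 0, τ=9/4; S=-4+719/222·τ+0·τ²+-67/666·τ³=10141/4736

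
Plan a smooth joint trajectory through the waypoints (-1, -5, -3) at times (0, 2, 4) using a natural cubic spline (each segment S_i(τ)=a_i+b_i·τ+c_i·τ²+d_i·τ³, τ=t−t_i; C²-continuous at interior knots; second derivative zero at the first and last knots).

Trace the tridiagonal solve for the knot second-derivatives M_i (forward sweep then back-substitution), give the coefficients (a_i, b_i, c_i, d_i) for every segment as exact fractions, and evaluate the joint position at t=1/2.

  seg 0: a=-1 b=-11/4 c=0 d=3/16
  seg 1: a=-5 b=-1/2 c=9/8 d=-3/16
S(1/2) = -301/128

Δ: Δ0=-2, Δ1=1
row 1: diag=8, rhs=18; c'=1/4, d'=9/4
back: M1=9/4
M: M0=0, M1=9/4, M2=0
seg 0: a=-1, c=M0/2=0, d=(M1−M0)/(6·2)=3/16, b=Δ0−h0·(2M0+M1)/6=-11/4
seg 1: a=-5, c=M1/2=9/8, d=(M2−M1)/(6·2)=-3/16, b=Δ1−h1·(2M1+M2)/6=-1/2
t_q=1/2 → seg 0, τ=1/2; S=-1+-11/4·τ+0·τ²+3/16·τ³=-301/128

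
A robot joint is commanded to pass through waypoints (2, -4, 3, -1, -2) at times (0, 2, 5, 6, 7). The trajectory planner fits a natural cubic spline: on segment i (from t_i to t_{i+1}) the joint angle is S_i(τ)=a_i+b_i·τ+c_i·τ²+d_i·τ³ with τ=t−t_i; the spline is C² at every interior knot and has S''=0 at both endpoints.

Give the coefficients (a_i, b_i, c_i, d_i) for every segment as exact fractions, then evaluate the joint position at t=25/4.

  seg 0: a=2 b=-1984/411 c=0 d=751/1644
  seg 1: a=-4 b=269/411 c=751/274 d=-1793/2466
  seg 2: a=3 b=-2081/822 c=-521/137 d=1919/822
  seg 3: a=-1 b=-1288/411 c=877/274 d=-877/822
S(25/4) = -28059/17536

Δ: Δ0=-3, Δ1=7/3, Δ2=-4, Δ3=-1
row 1: diag=10, rhs=32; c'=3/10, d'=16/5
row 2: denom=8−3·3/10=71/10; d'=(-38−3·16/5)/(71/10)=-476/71
row 3: denom=4−1·10/71=274/71; d'=(18−1·-476/71)/(274/71)=877/137
back: M3=877/137
back: M2=-476/71−10/71·877/137=-1042/137
back: M1=16/5−3/10·-1042/137=751/137
M: M0=0, M1=751/137, M2=-1042/137, M3=877/137, M4=0
seg 0: a=2, c=M0/2=0, d=(M1−M0)/(6·2)=751/1644, b=Δ0−h0·(2M0+M1)/6=-1984/411
seg 1: a=-4, c=M1/2=751/274, d=(M2−M1)/(6·3)=-1793/2466, b=Δ1−h1·(2M1+M2)/6=269/411
seg 2: a=3, c=M2/2=-521/137, d=(M3−M2)/(6·1)=1919/822, b=Δ2−h2·(2M2+M3)/6=-2081/822
seg 3: a=-1, c=M3/2=877/274, d=(M4−M3)/(6·1)=-877/822, b=Δ3−h3·(2M3+M4)/6=-1288/411
t_q=25/4 → seg 3, τ=1/4; S=-1+-1288/411·τ+877/274·τ²+-877/822·τ³=-28059/17536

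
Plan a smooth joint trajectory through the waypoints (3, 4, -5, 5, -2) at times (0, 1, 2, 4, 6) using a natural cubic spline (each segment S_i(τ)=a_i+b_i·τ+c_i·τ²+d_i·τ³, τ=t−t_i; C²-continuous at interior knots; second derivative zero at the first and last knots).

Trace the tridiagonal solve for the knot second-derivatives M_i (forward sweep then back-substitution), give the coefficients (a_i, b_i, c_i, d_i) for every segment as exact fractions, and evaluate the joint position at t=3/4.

Δ: Δ0=1, Δ1=-9, Δ2=5, Δ3=-7/2
row 1: diag=4, rhs=-60; c'=1/4, d'=-15
row 2: denom=6−1·1/4=23/4; d'=(84−1·-15)/(23/4)=396/23
row 3: denom=8−2·8/23=168/23; d'=(-51−2·396/23)/(168/23)=-655/56
back: M3=-655/56
back: M2=396/23−8/23·-655/56=149/7
back: M1=-15−1/4·149/7=-569/28
M: M0=0, M1=-569/28, M2=149/7, M3=-655/56, M4=0
seg 0: a=3, c=M0/2=0, d=(M1−M0)/(6·1)=-569/168, b=Δ0−h0·(2M0+M1)/6=737/168
seg 1: a=4, c=M1/2=-569/56, d=(M2−M1)/(6·1)=1165/168, b=Δ1−h1·(2M1+M2)/6=-485/84
seg 2: a=-5, c=M2/2=149/14, d=(M3−M2)/(6·2)=-1847/672, b=Δ2−h2·(2M2+M3)/6=-127/24
seg 3: a=5, c=M3/2=-655/112, d=(M4−M3)/(6·2)=655/672, b=Δ3−h3·(2M3+M4)/6=361/84
t_q=3/4 → seg 0, τ=3/4; S=3+737/168·τ+0·τ²+-569/168·τ³=2489/512

  seg 0: a=3 b=737/168 c=0 d=-569/168
  seg 1: a=4 b=-485/84 c=-569/56 d=1165/168
  seg 2: a=-5 b=-127/24 c=149/14 d=-1847/672
  seg 3: a=5 b=361/84 c=-655/112 d=655/672
S(3/4) = 2489/512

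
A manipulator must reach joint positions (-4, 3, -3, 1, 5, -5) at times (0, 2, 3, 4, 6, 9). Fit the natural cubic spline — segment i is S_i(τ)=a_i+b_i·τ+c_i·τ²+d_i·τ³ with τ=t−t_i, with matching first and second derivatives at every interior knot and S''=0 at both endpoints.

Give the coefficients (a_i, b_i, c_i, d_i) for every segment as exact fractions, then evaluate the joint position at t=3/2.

Δ: Δ0=7/2, Δ1=-6, Δ2=4, Δ3=2, Δ4=-10/3
row 1: diag=6, rhs=-57; c'=1/6, d'=-19/2
row 2: denom=4−1·1/6=23/6; d'=(60−1·-19/2)/(23/6)=417/23
row 3: denom=6−1·6/23=132/23; d'=(-12−1·417/23)/(132/23)=-21/4
row 4: denom=10−2·23/66=307/33; d'=(-32−2·-21/4)/(307/33)=-1419/614
back: M4=-1419/614
back: M3=-21/4−23/66·-1419/614=-2729/614
back: M2=417/23−6/23·-2729/614=5922/307
back: M1=-19/2−1/6·5922/307=-7807/614
M: M0=0, M1=-7807/614, M2=5922/307, M3=-2729/614, M4=-1419/614, M5=0
seg 0: a=-4, c=M0/2=0, d=(M1−M0)/(6·2)=-7807/7368, b=Δ0−h0·(2M0+M1)/6=7127/921
seg 1: a=3, c=M1/2=-7807/1228, d=(M2−M1)/(6·1)=19651/3684, b=Δ1−h1·(2M1+M2)/6=-9167/1842
seg 2: a=-3, c=M2/2=2961/307, d=(M3−M2)/(6·1)=-14573/3684, b=Δ2−h2·(2M2+M3)/6=-6223/3684
seg 3: a=1, c=M3/2=-2729/1228, d=(M4−M3)/(6·2)=655/3684, b=Δ3−h3·(2M3+M4)/6=10561/1842
seg 4: a=5, c=M4/2=-1419/1228, d=(M5−M4)/(6·3)=473/3684, b=Δ4−h4·(2M4+M5)/6=-1883/1842
t_q=3/2 → seg 0, τ=3/2; S=-4+7127/921·τ+0·τ²+-7807/7368·τ³=79209/19648

  seg 0: a=-4 b=7127/921 c=0 d=-7807/7368
  seg 1: a=3 b=-9167/1842 c=-7807/1228 d=19651/3684
  seg 2: a=-3 b=-6223/3684 c=2961/307 d=-14573/3684
  seg 3: a=1 b=10561/1842 c=-2729/1228 d=655/3684
  seg 4: a=5 b=-1883/1842 c=-1419/1228 d=473/3684
S(3/2) = 79209/19648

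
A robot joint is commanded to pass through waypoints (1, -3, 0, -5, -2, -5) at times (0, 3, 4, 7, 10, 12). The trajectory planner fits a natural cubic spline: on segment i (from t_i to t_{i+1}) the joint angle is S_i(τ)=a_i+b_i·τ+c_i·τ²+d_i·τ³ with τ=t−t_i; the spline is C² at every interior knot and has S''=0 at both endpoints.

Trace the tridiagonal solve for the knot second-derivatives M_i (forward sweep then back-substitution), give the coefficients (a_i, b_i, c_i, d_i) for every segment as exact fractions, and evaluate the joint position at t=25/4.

Δ: Δ0=-4/3, Δ1=3, Δ2=-5/3, Δ3=1, Δ4=-3/2
row 1: diag=8, rhs=26; c'=1/8, d'=13/4
row 2: denom=8−1·1/8=63/8; d'=(-28−1·13/4)/(63/8)=-250/63
row 3: denom=12−3·8/21=76/7; d'=(16−3·-250/63)/(76/7)=293/114
row 4: denom=10−3·21/76=697/76; d'=(-15−3·293/114)/(697/76)=-1726/697
back: M4=-1726/697
back: M3=293/114−21/76·-1726/697=6805/2091
back: M2=-250/63−8/21·6805/2091=-3630/697
back: M1=13/4−1/8·-3630/697=2719/697
M: M0=0, M1=2719/697, M2=-3630/697, M3=6805/2091, M4=-1726/697, M5=0
seg 0: a=1, c=M0/2=0, d=(M1−M0)/(6·3)=2719/12546, b=Δ0−h0·(2M0+M1)/6=-13733/4182
seg 1: a=-3, c=M1/2=2719/1394, d=(M2−M1)/(6·1)=-6349/4182, b=Δ1−h1·(2M1+M2)/6=5369/2091
seg 2: a=0, c=M2/2=-1815/697, d=(M3−M2)/(6·3)=17695/37638, b=Δ2−h2·(2M2+M3)/6=8005/4182
seg 3: a=-5, c=M3/2=6805/4182, d=(M4−M3)/(6·3)=-11983/37638, b=Δ3−h3·(2M3+M4)/6=-125/123
seg 4: a=-2, c=M4/2=-863/697, d=(M5−M4)/(6·2)=863/4182, b=Δ4−h4·(2M4+M5)/6=631/4182
t_q=25/4 → seg 2, τ=9/4; S=0+8005/4182·τ+-1815/697·τ²+17695/37638·τ³=-314115/89216

  seg 0: a=1 b=-13733/4182 c=0 d=2719/12546
  seg 1: a=-3 b=5369/2091 c=2719/1394 d=-6349/4182
  seg 2: a=0 b=8005/4182 c=-1815/697 d=17695/37638
  seg 3: a=-5 b=-125/123 c=6805/4182 d=-11983/37638
  seg 4: a=-2 b=631/4182 c=-863/697 d=863/4182
S(25/4) = -314115/89216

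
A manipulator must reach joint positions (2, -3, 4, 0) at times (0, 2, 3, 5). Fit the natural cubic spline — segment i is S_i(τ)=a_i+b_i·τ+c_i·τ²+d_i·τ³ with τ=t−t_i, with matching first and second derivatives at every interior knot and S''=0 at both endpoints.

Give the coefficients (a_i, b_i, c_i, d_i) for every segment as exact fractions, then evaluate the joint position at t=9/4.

Δ: Δ0=-5/2, Δ1=7, Δ2=-2
row 1: diag=6, rhs=57; c'=1/6, d'=19/2
row 2: denom=6−1·1/6=35/6; d'=(-54−1·19/2)/(35/6)=-381/35
back: M2=-381/35
back: M1=19/2−1/6·-381/35=396/35
M: M0=0, M1=396/35, M2=-381/35, M3=0
seg 0: a=2, c=M0/2=0, d=(M1−M0)/(6·2)=33/35, b=Δ0−h0·(2M0+M1)/6=-439/70
seg 1: a=-3, c=M1/2=198/35, d=(M2−M1)/(6·1)=-37/10, b=Δ1−h1·(2M1+M2)/6=353/70
seg 2: a=4, c=M2/2=-381/70, d=(M3−M2)/(6·2)=127/140, b=Δ2−h2·(2M2+M3)/6=184/35
t_q=9/4 → seg 1, τ=1/4; S=-3+353/70·τ+198/35·τ²+-37/10·τ³=-6467/4480

  seg 0: a=2 b=-439/70 c=0 d=33/35
  seg 1: a=-3 b=353/70 c=198/35 d=-37/10
  seg 2: a=4 b=184/35 c=-381/70 d=127/140
S(9/4) = -6467/4480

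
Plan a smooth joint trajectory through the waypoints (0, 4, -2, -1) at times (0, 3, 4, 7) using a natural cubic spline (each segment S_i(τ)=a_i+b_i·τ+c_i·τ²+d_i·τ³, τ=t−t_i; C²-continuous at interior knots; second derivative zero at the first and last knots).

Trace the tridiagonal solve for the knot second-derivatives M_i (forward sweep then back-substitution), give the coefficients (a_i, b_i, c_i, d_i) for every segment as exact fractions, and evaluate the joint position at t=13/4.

  seg 0: a=0 b=31/7 c=0 d=-65/189
  seg 1: a=4 b=-34/7 c=-65/21 d=41/21
  seg 2: a=-2 b=-109/21 c=58/21 d=-58/189
S(13/4) = 1175/448

Δ: Δ0=4/3, Δ1=-6, Δ2=1/3
row 1: diag=8, rhs=-44; c'=1/8, d'=-11/2
row 2: denom=8−1·1/8=63/8; d'=(38−1·-11/2)/(63/8)=116/21
back: M2=116/21
back: M1=-11/2−1/8·116/21=-130/21
M: M0=0, M1=-130/21, M2=116/21, M3=0
seg 0: a=0, c=M0/2=0, d=(M1−M0)/(6·3)=-65/189, b=Δ0−h0·(2M0+M1)/6=31/7
seg 1: a=4, c=M1/2=-65/21, d=(M2−M1)/(6·1)=41/21, b=Δ1−h1·(2M1+M2)/6=-34/7
seg 2: a=-2, c=M2/2=58/21, d=(M3−M2)/(6·3)=-58/189, b=Δ2−h2·(2M2+M3)/6=-109/21
t_q=13/4 → seg 1, τ=1/4; S=4+-34/7·τ+-65/21·τ²+41/21·τ³=1175/448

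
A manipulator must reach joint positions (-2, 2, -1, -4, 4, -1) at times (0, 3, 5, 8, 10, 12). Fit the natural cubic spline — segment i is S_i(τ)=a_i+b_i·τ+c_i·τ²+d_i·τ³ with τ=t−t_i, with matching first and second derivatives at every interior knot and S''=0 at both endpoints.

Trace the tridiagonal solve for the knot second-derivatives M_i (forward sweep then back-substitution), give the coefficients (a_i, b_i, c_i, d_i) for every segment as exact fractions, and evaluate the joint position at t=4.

  seg 0: a=-2 b=2315/1096 c=0 d=-2561/29592
  seg 1: a=2 b=-123/548 c=-2561/3288 d=29/411
  seg 2: a=-1 b=-4099/1644 c=-1169/3288 d=8417/29592
  seg 3: a=-4 b=10039/3288 c=302/137 d=-11383/13152
  seg 4: a=4 b=2441/1644 c=-6551/2192 d=6551/13152
S(4) = 3509/3288

Δ: Δ0=4/3, Δ1=-3/2, Δ2=-1, Δ3=4, Δ4=-5/2
row 1: diag=10, rhs=-17; c'=1/5, d'=-17/10
row 2: denom=10−2·1/5=48/5; d'=(3−2·-17/10)/(48/5)=2/3
row 3: denom=10−3·5/16=145/16; d'=(30−3·2/3)/(145/16)=448/145
row 4: denom=8−2·32/145=1096/145; d'=(-39−2·448/145)/(1096/145)=-6551/1096
back: M4=-6551/1096
back: M3=448/145−32/145·-6551/1096=604/137
back: M2=2/3−5/16·604/137=-1169/1644
back: M1=-17/10−1/5·-1169/1644=-2561/1644
M: M0=0, M1=-2561/1644, M2=-1169/1644, M3=604/137, M4=-6551/1096, M5=0
seg 0: a=-2, c=M0/2=0, d=(M1−M0)/(6·3)=-2561/29592, b=Δ0−h0·(2M0+M1)/6=2315/1096
seg 1: a=2, c=M1/2=-2561/3288, d=(M2−M1)/(6·2)=29/411, b=Δ1−h1·(2M1+M2)/6=-123/548
seg 2: a=-1, c=M2/2=-1169/3288, d=(M3−M2)/(6·3)=8417/29592, b=Δ2−h2·(2M2+M3)/6=-4099/1644
seg 3: a=-4, c=M3/2=302/137, d=(M4−M3)/(6·2)=-11383/13152, b=Δ3−h3·(2M3+M4)/6=10039/3288
seg 4: a=4, c=M4/2=-6551/2192, d=(M5−M4)/(6·2)=6551/13152, b=Δ4−h4·(2M4+M5)/6=2441/1644
t_q=4 → seg 1, τ=1; S=2+-123/548·τ+-2561/3288·τ²+29/411·τ³=3509/3288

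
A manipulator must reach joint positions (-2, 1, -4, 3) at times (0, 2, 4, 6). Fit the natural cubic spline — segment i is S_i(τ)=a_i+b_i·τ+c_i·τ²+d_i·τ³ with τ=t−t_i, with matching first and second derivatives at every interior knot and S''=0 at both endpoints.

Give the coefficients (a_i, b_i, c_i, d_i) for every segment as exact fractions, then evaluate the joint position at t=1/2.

Δ: Δ0=3/2, Δ1=-5/2, Δ2=7/2
row 1: diag=8, rhs=-24; c'=1/4, d'=-3
row 2: denom=8−2·1/4=15/2; d'=(36−2·-3)/(15/2)=28/5
back: M2=28/5
back: M1=-3−1/4·28/5=-22/5
M: M0=0, M1=-22/5, M2=28/5, M3=0
seg 0: a=-2, c=M0/2=0, d=(M1−M0)/(6·2)=-11/30, b=Δ0−h0·(2M0+M1)/6=89/30
seg 1: a=1, c=M1/2=-11/5, d=(M2−M1)/(6·2)=5/6, b=Δ1−h1·(2M1+M2)/6=-43/30
seg 2: a=-4, c=M2/2=14/5, d=(M3−M2)/(6·2)=-7/15, b=Δ2−h2·(2M2+M3)/6=-7/30
t_q=1/2 → seg 0, τ=1/2; S=-2+89/30·τ+0·τ²+-11/30·τ³=-9/16

  seg 0: a=-2 b=89/30 c=0 d=-11/30
  seg 1: a=1 b=-43/30 c=-11/5 d=5/6
  seg 2: a=-4 b=-7/30 c=14/5 d=-7/15
S(1/2) = -9/16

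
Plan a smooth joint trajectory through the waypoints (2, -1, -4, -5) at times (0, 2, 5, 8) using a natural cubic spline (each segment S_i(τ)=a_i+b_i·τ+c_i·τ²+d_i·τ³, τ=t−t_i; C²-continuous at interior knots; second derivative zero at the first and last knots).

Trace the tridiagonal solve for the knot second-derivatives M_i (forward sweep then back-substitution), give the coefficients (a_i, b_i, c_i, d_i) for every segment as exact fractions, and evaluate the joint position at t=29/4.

Δ: Δ0=-3/2, Δ1=-1, Δ2=-1/3
row 1: diag=10, rhs=3; c'=3/10, d'=3/10
row 2: denom=12−3·3/10=111/10; d'=(4−3·3/10)/(111/10)=31/111
back: M2=31/111
back: M1=3/10−3/10·31/111=8/37
M: M0=0, M1=8/37, M2=31/111, M3=0
seg 0: a=2, c=M0/2=0, d=(M1−M0)/(6·2)=2/111, b=Δ0−h0·(2M0+M1)/6=-349/222
seg 1: a=-1, c=M1/2=4/37, d=(M2−M1)/(6·3)=7/1998, b=Δ1−h1·(2M1+M2)/6=-301/222
seg 2: a=-4, c=M2/2=31/222, d=(M3−M2)/(6·3)=-31/1998, b=Δ2−h2·(2M2+M3)/6=-68/111
t_q=29/4 → seg 2, τ=9/4; S=-4+-68/111·τ+31/222·τ²+-31/1998·τ³=-22961/4736

  seg 0: a=2 b=-349/222 c=0 d=2/111
  seg 1: a=-1 b=-301/222 c=4/37 d=7/1998
  seg 2: a=-4 b=-68/111 c=31/222 d=-31/1998
S(29/4) = -22961/4736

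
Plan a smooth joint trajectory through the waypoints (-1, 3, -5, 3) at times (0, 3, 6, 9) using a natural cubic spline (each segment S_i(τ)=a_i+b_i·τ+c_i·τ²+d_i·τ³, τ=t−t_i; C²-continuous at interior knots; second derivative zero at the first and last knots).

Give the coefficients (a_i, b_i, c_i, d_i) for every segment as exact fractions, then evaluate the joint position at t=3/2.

  seg 0: a=-1 b=124/45 c=0 d=-64/405
  seg 1: a=3 b=-68/45 c=-64/45 d=28/81
  seg 2: a=-5 b=-32/45 c=76/45 d=-76/405
S(3/2) = 13/5

Δ: Δ0=4/3, Δ1=-8/3, Δ2=8/3
row 1: diag=12, rhs=-24; c'=1/4, d'=-2
row 2: denom=12−3·1/4=45/4; d'=(32−3·-2)/(45/4)=152/45
back: M2=152/45
back: M1=-2−1/4·152/45=-128/45
M: M0=0, M1=-128/45, M2=152/45, M3=0
seg 0: a=-1, c=M0/2=0, d=(M1−M0)/(6·3)=-64/405, b=Δ0−h0·(2M0+M1)/6=124/45
seg 1: a=3, c=M1/2=-64/45, d=(M2−M1)/(6·3)=28/81, b=Δ1−h1·(2M1+M2)/6=-68/45
seg 2: a=-5, c=M2/2=76/45, d=(M3−M2)/(6·3)=-76/405, b=Δ2−h2·(2M2+M3)/6=-32/45
t_q=3/2 → seg 0, τ=3/2; S=-1+124/45·τ+0·τ²+-64/405·τ³=13/5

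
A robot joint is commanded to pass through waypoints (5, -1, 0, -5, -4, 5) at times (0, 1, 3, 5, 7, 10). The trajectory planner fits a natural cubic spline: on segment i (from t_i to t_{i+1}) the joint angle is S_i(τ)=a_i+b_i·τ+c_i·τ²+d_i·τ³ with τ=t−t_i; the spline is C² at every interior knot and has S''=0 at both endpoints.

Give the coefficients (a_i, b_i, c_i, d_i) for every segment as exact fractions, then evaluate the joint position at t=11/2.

Δ: Δ0=-6, Δ1=1/2, Δ2=-5/2, Δ3=1/2, Δ4=3
row 1: diag=6, rhs=39; c'=1/3, d'=13/2
row 2: denom=8−2·1/3=22/3; d'=(-18−2·13/2)/(22/3)=-93/22
row 3: denom=8−2·3/11=82/11; d'=(18−2·-93/22)/(82/11)=291/82
row 4: denom=10−2·11/41=388/41; d'=(15−2·291/82)/(388/41)=81/97
back: M4=81/97
back: M3=291/82−11/41·81/97=645/194
back: M2=-93/22−3/11·645/194=-498/97
back: M1=13/2−1/3·-498/97=1593/194
M: M0=0, M1=1593/194, M2=-498/97, M3=645/194, M4=81/97, M5=0
seg 0: a=5, c=M0/2=0, d=(M1−M0)/(6·1)=531/388, b=Δ0−h0·(2M0+M1)/6=-2859/388
seg 1: a=-1, c=M1/2=1593/388, d=(M2−M1)/(6·2)=-863/776, b=Δ1−h1·(2M1+M2)/6=-633/194
seg 2: a=0, c=M2/2=-249/97, d=(M3−M2)/(6·2)=547/776, b=Δ2−h2·(2M2+M3)/6=-18/97
seg 3: a=-5, c=M3/2=645/388, d=(M4−M3)/(6·2)=-161/776, b=Δ3−h3·(2M3+M4)/6=-387/194
seg 4: a=-4, c=M4/2=81/194, d=(M5−M4)/(6·3)=-9/194, b=Δ4−h4·(2M4+M5)/6=210/97
t_q=11/2 → seg 3, τ=1/2; S=-5+-387/194·τ+645/388·τ²+-161/776·τ³=-34813/6208

  seg 0: a=5 b=-2859/388 c=0 d=531/388
  seg 1: a=-1 b=-633/194 c=1593/388 d=-863/776
  seg 2: a=0 b=-18/97 c=-249/97 d=547/776
  seg 3: a=-5 b=-387/194 c=645/388 d=-161/776
  seg 4: a=-4 b=210/97 c=81/194 d=-9/194
S(11/2) = -34813/6208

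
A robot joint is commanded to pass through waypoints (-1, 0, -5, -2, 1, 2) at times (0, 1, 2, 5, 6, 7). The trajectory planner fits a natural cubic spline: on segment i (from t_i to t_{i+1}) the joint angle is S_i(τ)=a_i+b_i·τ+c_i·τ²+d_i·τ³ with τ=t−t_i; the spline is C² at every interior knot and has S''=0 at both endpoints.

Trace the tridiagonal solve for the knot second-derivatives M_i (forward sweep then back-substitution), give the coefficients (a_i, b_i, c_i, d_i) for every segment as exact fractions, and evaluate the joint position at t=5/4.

Δ: Δ0=1, Δ1=-5, Δ2=1, Δ3=3, Δ4=1
row 1: diag=4, rhs=-36; c'=1/4, d'=-9
row 2: denom=8−1·1/4=31/4; d'=(36−1·-9)/(31/4)=180/31
row 3: denom=8−3·12/31=212/31; d'=(12−3·180/31)/(212/31)=-42/53
row 4: denom=4−1·31/212=817/212; d'=(-12−1·-42/53)/(817/212)=-2376/817
back: M4=-2376/817
back: M3=-42/53−31/212·-2376/817=-300/817
back: M2=180/31−12/31·-300/817=4860/817
back: M1=-9−1/4·4860/817=-8568/817
M: M0=0, M1=-8568/817, M2=4860/817, M3=-300/817, M4=-2376/817, M5=0
seg 0: a=-1, c=M0/2=0, d=(M1−M0)/(6·1)=-1428/817, b=Δ0−h0·(2M0+M1)/6=2245/817
seg 1: a=0, c=M1/2=-4284/817, d=(M2−M1)/(6·1)=2238/817, b=Δ1−h1·(2M1+M2)/6=-2039/817
seg 2: a=-5, c=M2/2=2430/817, d=(M3−M2)/(6·3)=-20/57, b=Δ2−h2·(2M2+M3)/6=-3893/817
seg 3: a=-2, c=M3/2=-150/817, d=(M4−M3)/(6·1)=-346/817, b=Δ3−h3·(2M3+M4)/6=2947/817
seg 4: a=1, c=M4/2=-1188/817, d=(M5−M4)/(6·1)=396/817, b=Δ4−h4·(2M4+M5)/6=1609/817
t_q=5/4 → seg 1, τ=1/4; S=0+-2039/817·τ+-4284/817·τ²+2238/817·τ³=-23761/26144

  seg 0: a=-1 b=2245/817 c=0 d=-1428/817
  seg 1: a=0 b=-2039/817 c=-4284/817 d=2238/817
  seg 2: a=-5 b=-3893/817 c=2430/817 d=-20/57
  seg 3: a=-2 b=2947/817 c=-150/817 d=-346/817
  seg 4: a=1 b=1609/817 c=-1188/817 d=396/817
S(5/4) = -23761/26144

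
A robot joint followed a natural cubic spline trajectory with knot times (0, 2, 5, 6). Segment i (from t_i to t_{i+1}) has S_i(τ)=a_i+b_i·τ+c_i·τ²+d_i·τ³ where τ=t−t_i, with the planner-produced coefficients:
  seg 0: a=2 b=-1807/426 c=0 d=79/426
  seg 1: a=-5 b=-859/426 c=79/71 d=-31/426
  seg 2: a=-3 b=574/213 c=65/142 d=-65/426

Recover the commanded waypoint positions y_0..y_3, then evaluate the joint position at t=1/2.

y_0=2 y_1=-5 y_2=-3 y_3=0
S(1/2) = -111/1136

y_0 = S_0(0) = a_0 = 2
y_1 = S_1(0) = a_1 = -5
y_2 = S_2(0) = a_2 = -3
y_3 = S_2(1) = 0
t_q=1/2 is in segment 0 (τ=1/2); S_0(τ)=-111/1136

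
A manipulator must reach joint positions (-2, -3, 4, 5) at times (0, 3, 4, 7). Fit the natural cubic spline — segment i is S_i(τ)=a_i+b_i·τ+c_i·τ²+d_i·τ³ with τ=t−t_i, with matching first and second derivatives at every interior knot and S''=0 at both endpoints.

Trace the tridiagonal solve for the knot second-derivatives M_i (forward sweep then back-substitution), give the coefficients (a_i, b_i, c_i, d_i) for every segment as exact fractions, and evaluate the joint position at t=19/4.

  seg 0: a=-2 b=-31/9 c=0 d=28/81
  seg 1: a=-3 b=53/9 c=28/9 d=-2
  seg 2: a=4 b=55/9 c=-26/9 d=26/81
S(19/4) = 227/32

Δ: Δ0=-1/3, Δ1=7, Δ2=1/3
row 1: diag=8, rhs=44; c'=1/8, d'=11/2
row 2: denom=8−1·1/8=63/8; d'=(-40−1·11/2)/(63/8)=-52/9
back: M2=-52/9
back: M1=11/2−1/8·-52/9=56/9
M: M0=0, M1=56/9, M2=-52/9, M3=0
seg 0: a=-2, c=M0/2=0, d=(M1−M0)/(6·3)=28/81, b=Δ0−h0·(2M0+M1)/6=-31/9
seg 1: a=-3, c=M1/2=28/9, d=(M2−M1)/(6·1)=-2, b=Δ1−h1·(2M1+M2)/6=53/9
seg 2: a=4, c=M2/2=-26/9, d=(M3−M2)/(6·3)=26/81, b=Δ2−h2·(2M2+M3)/6=55/9
t_q=19/4 → seg 2, τ=3/4; S=4+55/9·τ+-26/9·τ²+26/81·τ³=227/32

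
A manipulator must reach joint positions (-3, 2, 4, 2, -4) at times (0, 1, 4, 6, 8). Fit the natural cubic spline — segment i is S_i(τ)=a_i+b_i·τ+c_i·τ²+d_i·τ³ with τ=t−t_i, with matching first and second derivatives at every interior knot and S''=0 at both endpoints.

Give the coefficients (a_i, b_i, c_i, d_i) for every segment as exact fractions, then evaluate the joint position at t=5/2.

Δ: Δ0=5, Δ1=2/3, Δ2=-1, Δ3=-3
row 1: diag=8, rhs=-26; c'=3/8, d'=-13/4
row 2: denom=10−3·3/8=71/8; d'=(-10−3·-13/4)/(71/8)=-2/71
row 3: denom=8−2·16/71=536/71; d'=(-12−2·-2/71)/(536/71)=-106/67
back: M3=-106/67
back: M2=-2/71−16/71·-106/67=22/67
back: M1=-13/4−3/8·22/67=-226/67
M: M0=0, M1=-226/67, M2=22/67, M3=-106/67, M4=0
seg 0: a=-3, c=M0/2=0, d=(M1−M0)/(6·1)=-113/201, b=Δ0−h0·(2M0+M1)/6=1118/201
seg 1: a=2, c=M1/2=-113/67, d=(M2−M1)/(6·3)=124/603, b=Δ1−h1·(2M1+M2)/6=779/201
seg 2: a=4, c=M2/2=11/67, d=(M3−M2)/(6·2)=-32/201, b=Δ2−h2·(2M2+M3)/6=-139/201
seg 3: a=2, c=M3/2=-53/67, d=(M4−M3)/(6·2)=53/402, b=Δ3−h3·(2M3+M4)/6=-391/201
t_q=5/2 → seg 1, τ=3/2; S=2+779/201·τ+-113/67·τ²+124/603·τ³=1263/268

  seg 0: a=-3 b=1118/201 c=0 d=-113/201
  seg 1: a=2 b=779/201 c=-113/67 d=124/603
  seg 2: a=4 b=-139/201 c=11/67 d=-32/201
  seg 3: a=2 b=-391/201 c=-53/67 d=53/402
S(5/2) = 1263/268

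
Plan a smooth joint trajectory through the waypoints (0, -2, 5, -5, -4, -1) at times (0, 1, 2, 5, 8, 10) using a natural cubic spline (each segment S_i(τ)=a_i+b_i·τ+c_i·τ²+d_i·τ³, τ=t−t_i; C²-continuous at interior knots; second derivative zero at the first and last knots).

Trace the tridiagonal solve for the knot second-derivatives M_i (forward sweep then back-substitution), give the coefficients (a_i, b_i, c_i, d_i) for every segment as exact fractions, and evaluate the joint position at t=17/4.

Δ: Δ0=-2, Δ1=7, Δ2=-10/3, Δ3=1/3, Δ4=3/2
row 1: diag=4, rhs=54; c'=1/4, d'=27/2
row 2: denom=8−1·1/4=31/4; d'=(-62−1·27/2)/(31/4)=-302/31
row 3: denom=12−3·12/31=336/31; d'=(22−3·-302/31)/(336/31)=397/84
row 4: denom=10−3·31/112=1027/112; d'=(7−3·397/84)/(1027/112)=-804/1027
back: M4=-804/1027
back: M3=397/84−31/112·-804/1027=15229/3081
back: M2=-302/31−12/31·15229/3081=-11970/1027
back: M1=27/2−1/4·-11970/1027=16857/1027
M: M0=0, M1=16857/1027, M2=-11970/1027, M3=15229/3081, M4=-804/1027, M5=0
seg 0: a=0, c=M0/2=0, d=(M1−M0)/(6·1)=5619/2054, b=Δ0−h0·(2M0+M1)/6=-9727/2054
seg 1: a=-2, c=M1/2=16857/2054, d=(M2−M1)/(6·1)=-9609/2054, b=Δ1−h1·(2M1+M2)/6=3565/1027
seg 2: a=5, c=M2/2=-5985/1027, d=(M3−M2)/(6·3)=51139/55458, b=Δ2−h2·(2M2+M3)/6=12017/2054
seg 3: a=-5, c=M3/2=15229/6162, d=(M4−M3)/(6·3)=-1357/4266, b=Δ3−h3·(2M3+M4)/6=-4332/1027
seg 4: a=-4, c=M4/2=-402/1027, d=(M5−M4)/(6·2)=67/1027, b=Δ4−h4·(2M4+M5)/6=4153/2054
t_q=17/4 → seg 2, τ=9/4; S=5+12017/2054·τ+-5985/1027·τ²+51139/55458·τ³=-109799/131456

  seg 0: a=0 b=-9727/2054 c=0 d=5619/2054
  seg 1: a=-2 b=3565/1027 c=16857/2054 d=-9609/2054
  seg 2: a=5 b=12017/2054 c=-5985/1027 d=51139/55458
  seg 3: a=-5 b=-4332/1027 c=15229/6162 d=-1357/4266
  seg 4: a=-4 b=4153/2054 c=-402/1027 d=67/1027
S(17/4) = -109799/131456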